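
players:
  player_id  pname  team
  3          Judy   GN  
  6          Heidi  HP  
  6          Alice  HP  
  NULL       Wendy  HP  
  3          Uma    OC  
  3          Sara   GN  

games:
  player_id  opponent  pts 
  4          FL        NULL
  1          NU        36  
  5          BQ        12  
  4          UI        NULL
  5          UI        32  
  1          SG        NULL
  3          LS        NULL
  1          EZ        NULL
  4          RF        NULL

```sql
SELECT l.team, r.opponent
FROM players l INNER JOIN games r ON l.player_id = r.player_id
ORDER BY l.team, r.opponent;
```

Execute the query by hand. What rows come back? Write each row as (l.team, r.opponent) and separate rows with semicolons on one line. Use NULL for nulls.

INNER JOIN keeps only pairs where the ON condition holds.
Matching on l.player_id = r.player_id. A NULL in a compared column never satisfies the condition.
- l row (player_id=3): matches 1 r row(s) → 1 output row(s).
- l row (player_id=6): no match → dropped.
- l row (player_id=6): no match → dropped.
- l row (player_id=NULL): no match → dropped.
- l row (player_id=3): matches 1 r row(s) → 1 output row(s).
- l row (player_id=3): matches 1 r row(s) → 1 output row(s).
After projecting and ordering:
l.team | r.opponent
GN | LS
GN | LS
OC | LS

(GN, LS); (GN, LS); (OC, LS)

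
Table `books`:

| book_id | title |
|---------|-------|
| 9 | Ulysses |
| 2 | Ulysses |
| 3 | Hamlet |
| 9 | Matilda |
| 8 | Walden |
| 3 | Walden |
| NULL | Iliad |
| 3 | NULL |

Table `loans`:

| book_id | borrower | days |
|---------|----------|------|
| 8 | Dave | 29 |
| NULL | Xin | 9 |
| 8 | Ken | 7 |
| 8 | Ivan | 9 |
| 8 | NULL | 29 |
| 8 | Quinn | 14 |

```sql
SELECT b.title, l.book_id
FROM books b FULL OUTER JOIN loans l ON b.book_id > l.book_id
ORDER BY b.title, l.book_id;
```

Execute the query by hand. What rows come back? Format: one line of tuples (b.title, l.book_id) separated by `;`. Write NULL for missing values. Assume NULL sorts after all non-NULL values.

(Hamlet, NULL); (Iliad, NULL); (Matilda, 8); (Matilda, 8); (Matilda, 8); (Matilda, 8); (Matilda, 8); (Ulysses, 8); (Ulysses, 8); (Ulysses, 8); (Ulysses, 8); (Ulysses, 8); (Ulysses, NULL); (Walden, NULL); (Walden, NULL); (NULL, NULL); (NULL, NULL)

FULL OUTER JOIN keeps every row from both sides; unmatched rows get NULL for the other side's columns.
Matching on b.book_id > l.book_id. A NULL in a compared column never satisfies the condition.
- b (book_id=9) pairs with 5 row(s) of l.
- b (book_id=2) has no partner → padded with NULL.
- b (book_id=3) has no partner → padded with NULL.
- b (book_id=9) pairs with 5 row(s) of l.
- b (book_id=8) has no partner → padded with NULL.
- b (book_id=3) has no partner → padded with NULL.
- b (book_id=NULL) has no partner → padded with NULL.
- b (book_id=3) has no partner → padded with NULL.
- plus 1 unmatched l row(s), each kept with NULL b columns.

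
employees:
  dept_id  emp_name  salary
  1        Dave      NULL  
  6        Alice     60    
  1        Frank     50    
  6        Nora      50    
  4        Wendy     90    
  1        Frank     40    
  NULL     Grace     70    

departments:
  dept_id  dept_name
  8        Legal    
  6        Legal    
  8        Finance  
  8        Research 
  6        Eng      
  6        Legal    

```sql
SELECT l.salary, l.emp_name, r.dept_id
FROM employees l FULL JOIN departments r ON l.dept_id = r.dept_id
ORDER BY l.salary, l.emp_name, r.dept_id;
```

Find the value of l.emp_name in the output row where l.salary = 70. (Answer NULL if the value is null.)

Grace

FULL OUTER JOIN keeps every row from both sides; unmatched rows get NULL for the other side's columns.
Matching on l.dept_id = r.dept_id. A NULL in a compared column never satisfies the condition.
Matched pairs: 6; unmatched l rows kept: 5; unmatched r rows kept: 3.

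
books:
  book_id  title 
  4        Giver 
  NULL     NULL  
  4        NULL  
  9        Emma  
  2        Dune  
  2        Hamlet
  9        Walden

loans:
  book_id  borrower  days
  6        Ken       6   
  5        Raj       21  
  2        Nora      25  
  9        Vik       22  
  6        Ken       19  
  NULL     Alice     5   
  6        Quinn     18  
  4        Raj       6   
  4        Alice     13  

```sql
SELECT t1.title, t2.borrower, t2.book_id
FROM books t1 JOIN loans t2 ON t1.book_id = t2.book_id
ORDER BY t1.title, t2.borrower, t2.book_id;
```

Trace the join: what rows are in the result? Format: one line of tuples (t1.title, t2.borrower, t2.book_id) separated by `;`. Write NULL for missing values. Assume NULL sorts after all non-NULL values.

INNER JOIN keeps only pairs where the ON condition holds.
Matching on t1.book_id = t2.book_id. A NULL in a compared column never satisfies the condition.
- t1[0] book_id=4 → 2 match(es) in t2 → 2 row(s).
- t1[1] book_id=NULL → no match; dropped.
- t1[2] book_id=4 → 2 match(es) in t2 → 2 row(s).
- t1[3] book_id=9 → 1 match(es) in t2 → 1 row(s).
- t1[4] book_id=2 → 1 match(es) in t2 → 1 row(s).
- t1[5] book_id=2 → 1 match(es) in t2 → 1 row(s).
- t1[6] book_id=9 → 1 match(es) in t2 → 1 row(s).
After projecting and ordering:
t1.title | t2.borrower | t2.book_id
Dune | Nora | 2
Emma | Vik | 9
Giver | Alice | 4
Giver | Raj | 4
Hamlet | Nora | 2
Walden | Vik | 9
NULL | Alice | 4
NULL | Raj | 4

(Dune, Nora, 2); (Emma, Vik, 9); (Giver, Alice, 4); (Giver, Raj, 4); (Hamlet, Nora, 2); (Walden, Vik, 9); (NULL, Alice, 4); (NULL, Raj, 4)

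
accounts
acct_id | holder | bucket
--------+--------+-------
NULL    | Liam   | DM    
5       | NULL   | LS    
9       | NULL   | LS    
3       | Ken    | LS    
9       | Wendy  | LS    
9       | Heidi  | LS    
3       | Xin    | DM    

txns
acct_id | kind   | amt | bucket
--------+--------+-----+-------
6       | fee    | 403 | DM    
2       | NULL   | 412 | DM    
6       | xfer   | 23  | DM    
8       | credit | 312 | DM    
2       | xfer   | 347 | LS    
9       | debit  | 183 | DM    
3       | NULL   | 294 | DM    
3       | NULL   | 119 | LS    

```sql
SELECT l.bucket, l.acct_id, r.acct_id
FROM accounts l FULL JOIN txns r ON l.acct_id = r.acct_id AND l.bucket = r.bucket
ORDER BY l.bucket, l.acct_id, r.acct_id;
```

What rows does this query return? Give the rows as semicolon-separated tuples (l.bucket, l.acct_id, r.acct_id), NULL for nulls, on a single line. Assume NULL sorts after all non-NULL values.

(DM, 3, 3); (DM, NULL, NULL); (LS, 3, 3); (LS, 5, NULL); (LS, 9, NULL); (LS, 9, NULL); (LS, 9, NULL); (NULL, NULL, 2); (NULL, NULL, 2); (NULL, NULL, 6); (NULL, NULL, 6); (NULL, NULL, 8); (NULL, NULL, 9)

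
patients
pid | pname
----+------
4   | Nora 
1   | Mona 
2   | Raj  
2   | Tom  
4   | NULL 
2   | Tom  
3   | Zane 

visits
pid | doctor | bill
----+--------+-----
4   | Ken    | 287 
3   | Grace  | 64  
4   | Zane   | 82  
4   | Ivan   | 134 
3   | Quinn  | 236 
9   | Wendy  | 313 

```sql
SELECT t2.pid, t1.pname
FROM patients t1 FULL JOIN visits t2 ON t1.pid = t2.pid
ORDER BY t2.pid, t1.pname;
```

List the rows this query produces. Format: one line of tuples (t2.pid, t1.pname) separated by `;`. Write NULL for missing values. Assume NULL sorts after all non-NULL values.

(3, Zane); (3, Zane); (4, Nora); (4, Nora); (4, Nora); (4, NULL); (4, NULL); (4, NULL); (9, NULL); (NULL, Mona); (NULL, Raj); (NULL, Tom); (NULL, Tom)

FULL OUTER JOIN keeps every row from both sides; unmatched rows get NULL for the other side's columns.
Matching on t1.pid = t2.pid.
- t1 row (pid=4): matches 3 t2 row(s) → 3 output row(s).
- t1 row (pid=1): no match → kept, t2 columns NULL.
- t1 row (pid=2): no match → kept, t2 columns NULL.
- t1 row (pid=2): no match → kept, t2 columns NULL.
- t1 row (pid=4): matches 3 t2 row(s) → 3 output row(s).
- t1 row (pid=2): no match → kept, t2 columns NULL.
- t1 row (pid=3): matches 2 t2 row(s) → 2 output row(s).
- 1 row(s) from t2 found no t1 partner → padded with NULL.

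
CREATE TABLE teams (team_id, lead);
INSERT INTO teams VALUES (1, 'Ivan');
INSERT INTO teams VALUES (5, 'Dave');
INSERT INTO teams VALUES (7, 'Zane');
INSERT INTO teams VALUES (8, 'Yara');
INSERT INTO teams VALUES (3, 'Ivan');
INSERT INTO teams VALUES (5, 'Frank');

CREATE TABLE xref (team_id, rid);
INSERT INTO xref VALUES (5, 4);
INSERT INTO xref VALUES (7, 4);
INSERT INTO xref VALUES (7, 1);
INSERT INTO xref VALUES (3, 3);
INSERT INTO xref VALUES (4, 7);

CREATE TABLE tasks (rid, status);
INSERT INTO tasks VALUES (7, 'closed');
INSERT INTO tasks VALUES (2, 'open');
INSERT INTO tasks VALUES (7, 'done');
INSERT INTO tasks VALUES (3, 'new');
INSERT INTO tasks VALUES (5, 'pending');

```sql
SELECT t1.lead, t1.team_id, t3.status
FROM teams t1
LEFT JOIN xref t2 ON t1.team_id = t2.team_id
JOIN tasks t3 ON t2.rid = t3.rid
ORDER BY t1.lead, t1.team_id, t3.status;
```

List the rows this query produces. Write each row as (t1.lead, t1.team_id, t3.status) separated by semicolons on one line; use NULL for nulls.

(Ivan, 3, new)

Joins associate left-to-right: teams LEFT JOIN xref on team_id gives 7 intermediate row(s).
Then INNER JOIN `tasks t3` on rid: keep only rows whose t2.rid appears in t3.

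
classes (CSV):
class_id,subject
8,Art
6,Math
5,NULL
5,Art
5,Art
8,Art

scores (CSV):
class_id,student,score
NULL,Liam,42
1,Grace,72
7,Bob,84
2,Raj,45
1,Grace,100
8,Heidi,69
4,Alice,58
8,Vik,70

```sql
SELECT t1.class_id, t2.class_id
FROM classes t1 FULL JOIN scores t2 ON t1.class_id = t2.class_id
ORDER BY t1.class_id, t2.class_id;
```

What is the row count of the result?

FULL OUTER JOIN keeps every row from both sides; unmatched rows get NULL for the other side's columns.
Matching on t1.class_id = t2.class_id. A NULL in a compared column never satisfies the condition.
- t1[0] class_id=8 → 2 match(es) in t2 → 2 row(s).
- t1[1] class_id=6 → no match; kept with NULLs on the t2 side.
- t1[2] class_id=5 → no match; kept with NULLs on the t2 side.
- t1[3] class_id=5 → no match; kept with NULLs on the t2 side.
- t1[4] class_id=5 → no match; kept with NULLs on the t2 side.
- t1[5] class_id=8 → 2 match(es) in t2 → 2 row(s).
- 6 row(s) from t2 found no t1 partner → padded with NULL.
Total: 4 matched + 10 padded = 14 rows.

14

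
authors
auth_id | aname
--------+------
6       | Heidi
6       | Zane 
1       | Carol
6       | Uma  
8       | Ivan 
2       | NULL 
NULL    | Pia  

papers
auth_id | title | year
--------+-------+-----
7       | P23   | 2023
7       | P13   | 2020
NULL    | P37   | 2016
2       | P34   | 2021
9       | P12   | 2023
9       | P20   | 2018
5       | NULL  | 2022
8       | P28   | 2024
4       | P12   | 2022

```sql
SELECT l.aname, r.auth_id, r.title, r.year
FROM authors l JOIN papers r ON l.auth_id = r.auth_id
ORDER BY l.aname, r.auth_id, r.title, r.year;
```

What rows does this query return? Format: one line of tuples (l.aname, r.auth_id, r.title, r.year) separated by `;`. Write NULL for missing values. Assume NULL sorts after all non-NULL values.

(Ivan, 8, P28, 2024); (NULL, 2, P34, 2021)

INNER JOIN keeps only pairs where the ON condition holds.
Matching on l.auth_id = r.auth_id. A NULL in a compared column never satisfies the condition.
- auth_id=6: no matching r row, dropped.
- auth_id=6: no matching r row, dropped.
- auth_id=1: no matching r row, dropped.
- auth_id=6: no matching r row, dropped.
- auth_id=8: 1 matching r row(s), so 1 row(s) emitted.
- auth_id=2: 1 matching r row(s), so 1 row(s) emitted.
- auth_id=NULL: no matching r row, dropped.
After projecting and ordering:
l.aname | r.auth_id | r.title | r.year
Ivan | 8 | P28 | 2024
NULL | 2 | P34 | 2021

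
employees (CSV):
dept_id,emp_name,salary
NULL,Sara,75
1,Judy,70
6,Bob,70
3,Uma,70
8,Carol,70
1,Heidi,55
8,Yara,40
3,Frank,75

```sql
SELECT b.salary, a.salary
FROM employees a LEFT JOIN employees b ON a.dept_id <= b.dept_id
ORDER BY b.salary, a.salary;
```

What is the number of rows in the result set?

32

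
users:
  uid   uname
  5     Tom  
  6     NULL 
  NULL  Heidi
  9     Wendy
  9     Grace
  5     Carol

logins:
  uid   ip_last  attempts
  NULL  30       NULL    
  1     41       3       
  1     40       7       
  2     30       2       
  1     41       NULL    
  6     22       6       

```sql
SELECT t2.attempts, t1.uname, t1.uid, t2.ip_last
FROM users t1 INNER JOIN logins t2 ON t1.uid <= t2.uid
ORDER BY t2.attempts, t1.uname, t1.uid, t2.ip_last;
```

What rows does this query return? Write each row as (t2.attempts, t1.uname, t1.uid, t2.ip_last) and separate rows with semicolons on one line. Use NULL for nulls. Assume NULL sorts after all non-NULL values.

INNER JOIN keeps only pairs where the ON condition holds.
Matching on t1.uid <= t2.uid. A NULL in a compared column never satisfies the condition.
- t1[0] uid=5 → 1 match(es) in t2 → 1 row(s).
- t1[1] uid=6 → 1 match(es) in t2 → 1 row(s).
- t1[2] uid=NULL → no match; dropped.
- t1[3] uid=9 → no match; dropped.
- t1[4] uid=9 → no match; dropped.
- t1[5] uid=5 → 1 match(es) in t2 → 1 row(s).
After projecting and ordering:
t2.attempts | t1.uname | t1.uid | t2.ip_last
6 | Carol | 5 | 22
6 | Tom | 5 | 22
6 | NULL | 6 | 22

(6, Carol, 5, 22); (6, Tom, 5, 22); (6, NULL, 6, 22)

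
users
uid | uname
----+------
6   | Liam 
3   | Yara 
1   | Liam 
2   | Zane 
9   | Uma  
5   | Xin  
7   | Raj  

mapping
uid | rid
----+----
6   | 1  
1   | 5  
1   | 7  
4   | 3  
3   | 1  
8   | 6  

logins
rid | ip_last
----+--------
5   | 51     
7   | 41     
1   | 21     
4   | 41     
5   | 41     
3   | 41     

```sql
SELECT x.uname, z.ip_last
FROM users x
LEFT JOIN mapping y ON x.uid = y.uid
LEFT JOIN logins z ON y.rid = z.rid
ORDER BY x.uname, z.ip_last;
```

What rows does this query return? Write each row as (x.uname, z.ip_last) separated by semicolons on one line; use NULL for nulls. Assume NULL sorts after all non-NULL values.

Joins associate left-to-right: users LEFT JOIN mapping on uid gives 8 intermediate row(s).
Then LEFT JOIN `logins z` on rid: each of those 8 rows is kept; rows whose y.rid has no match in z get NULL for z's columns.

(Liam, 21); (Liam, 41); (Liam, 41); (Liam, 51); (Raj, NULL); (Uma, NULL); (Xin, NULL); (Yara, 21); (Zane, NULL)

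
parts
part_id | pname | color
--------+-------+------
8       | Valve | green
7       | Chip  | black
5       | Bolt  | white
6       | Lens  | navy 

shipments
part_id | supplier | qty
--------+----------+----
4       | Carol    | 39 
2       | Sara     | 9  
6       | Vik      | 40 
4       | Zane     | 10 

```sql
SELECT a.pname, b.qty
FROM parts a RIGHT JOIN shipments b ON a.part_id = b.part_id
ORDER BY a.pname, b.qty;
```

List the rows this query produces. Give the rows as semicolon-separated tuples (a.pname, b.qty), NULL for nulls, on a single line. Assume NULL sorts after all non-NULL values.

(Lens, 40); (NULL, 9); (NULL, 10); (NULL, 39)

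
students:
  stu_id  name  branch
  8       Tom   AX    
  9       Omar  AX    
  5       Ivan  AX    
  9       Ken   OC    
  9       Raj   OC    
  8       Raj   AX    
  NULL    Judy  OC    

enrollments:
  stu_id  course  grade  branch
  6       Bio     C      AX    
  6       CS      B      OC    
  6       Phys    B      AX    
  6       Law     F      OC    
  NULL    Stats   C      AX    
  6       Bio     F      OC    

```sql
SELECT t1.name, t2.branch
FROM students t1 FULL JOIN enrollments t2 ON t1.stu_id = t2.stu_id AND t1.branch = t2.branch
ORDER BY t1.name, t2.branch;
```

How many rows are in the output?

13

FULL OUTER JOIN keeps every row from both sides; unmatched rows get NULL for the other side's columns.
Matching on t1.stu_id = t2.stu_id AND t1.branch = t2.branch. A NULL in a compared column never satisfies the condition.
- stu_id=8, branch=AX: no t2 row matches, row kept with t2 columns NULL.
- stu_id=9, branch=AX: no t2 row matches, row kept with t2 columns NULL.
- stu_id=5, branch=AX: no t2 row matches, row kept with t2 columns NULL.
- stu_id=9, branch=OC: no t2 row matches, row kept with t2 columns NULL.
- stu_id=9, branch=OC: no t2 row matches, row kept with t2 columns NULL.
- stu_id=8, branch=AX: no t2 row matches, row kept with t2 columns NULL.
- stu_id=NULL, branch=OC: no t2 row matches, row kept with t2 columns NULL.
- 6 row(s) from t2 found no t1 partner → padded with NULL.
Total: 0 matched + 13 padded = 13 rows.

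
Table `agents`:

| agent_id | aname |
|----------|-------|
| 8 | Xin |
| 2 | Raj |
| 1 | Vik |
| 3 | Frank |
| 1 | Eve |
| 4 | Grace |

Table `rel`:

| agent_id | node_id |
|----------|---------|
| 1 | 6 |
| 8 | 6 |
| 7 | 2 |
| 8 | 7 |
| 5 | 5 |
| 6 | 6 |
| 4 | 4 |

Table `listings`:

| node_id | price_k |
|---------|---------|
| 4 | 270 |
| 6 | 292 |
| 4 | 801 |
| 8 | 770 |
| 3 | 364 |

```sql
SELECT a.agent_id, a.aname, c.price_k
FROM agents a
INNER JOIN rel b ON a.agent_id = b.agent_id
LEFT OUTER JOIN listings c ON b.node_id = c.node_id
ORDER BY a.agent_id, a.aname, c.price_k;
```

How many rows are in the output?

6

Joins associate left-to-right: agents INNER JOIN rel on agent_id gives 5 intermediate row(s).
Then LEFT JOIN `listings c` on node_id: each of those 5 rows is kept; rows whose b.node_id has no match in c get NULL for c's columns.
Result: 6 row(s).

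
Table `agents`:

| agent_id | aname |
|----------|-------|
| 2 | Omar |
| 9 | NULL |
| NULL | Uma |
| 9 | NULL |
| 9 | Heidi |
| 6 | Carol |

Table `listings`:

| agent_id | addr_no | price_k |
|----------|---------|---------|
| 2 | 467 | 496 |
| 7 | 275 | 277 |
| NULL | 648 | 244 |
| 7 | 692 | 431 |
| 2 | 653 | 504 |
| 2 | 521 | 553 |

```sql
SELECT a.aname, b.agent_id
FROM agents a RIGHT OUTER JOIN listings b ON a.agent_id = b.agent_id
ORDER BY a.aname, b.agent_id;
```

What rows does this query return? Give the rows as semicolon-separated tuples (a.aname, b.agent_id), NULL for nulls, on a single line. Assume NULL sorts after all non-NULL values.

(Omar, 2); (Omar, 2); (Omar, 2); (NULL, 7); (NULL, 7); (NULL, NULL)

RIGHT JOIN keeps every row from `listings`; unmatched rows get NULL for `agents`'s columns.
Matching on a.agent_id = b.agent_id. A NULL in a compared column never satisfies the condition.
- agent_id=2: 3 matching b row(s), so 3 row(s) emitted.
- agent_id=9: no matching b row.
- agent_id=NULL: no matching b row.
- agent_id=9: no matching b row.
- agent_id=9: no matching b row.
- agent_id=6: no matching b row.
- 3 row(s) from b found no a partner → padded with NULL.
After projecting and ordering:
a.aname | b.agent_id
Omar | 2
Omar | 2
Omar | 2
NULL | 7
NULL | 7
NULL | NULL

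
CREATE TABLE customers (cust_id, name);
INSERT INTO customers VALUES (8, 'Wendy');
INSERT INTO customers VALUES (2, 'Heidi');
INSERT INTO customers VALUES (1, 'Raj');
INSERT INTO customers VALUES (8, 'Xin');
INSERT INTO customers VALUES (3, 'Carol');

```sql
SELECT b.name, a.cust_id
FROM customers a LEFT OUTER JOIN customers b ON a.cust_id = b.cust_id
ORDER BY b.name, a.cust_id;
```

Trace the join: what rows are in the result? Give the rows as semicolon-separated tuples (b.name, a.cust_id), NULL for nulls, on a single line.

LEFT JOIN keeps every row from `customers a`; unmatched rows get NULL for `customers b`'s columns.
Matching on a.cust_id = b.cust_id.
- a row (cust_id=8): matches 2 b row(s) → 2 output row(s).
- a row (cust_id=2): matches 1 b row(s) → 1 output row(s).
- a row (cust_id=1): matches 1 b row(s) → 1 output row(s).
- a row (cust_id=8): matches 2 b row(s) → 2 output row(s).
- a row (cust_id=3): matches 1 b row(s) → 1 output row(s).
After projecting and ordering:
b.name | a.cust_id
Carol | 3
Heidi | 2
Raj | 1
Wendy | 8
Wendy | 8
Xin | 8
Xin | 8

(Carol, 3); (Heidi, 2); (Raj, 1); (Wendy, 8); (Wendy, 8); (Xin, 8); (Xin, 8)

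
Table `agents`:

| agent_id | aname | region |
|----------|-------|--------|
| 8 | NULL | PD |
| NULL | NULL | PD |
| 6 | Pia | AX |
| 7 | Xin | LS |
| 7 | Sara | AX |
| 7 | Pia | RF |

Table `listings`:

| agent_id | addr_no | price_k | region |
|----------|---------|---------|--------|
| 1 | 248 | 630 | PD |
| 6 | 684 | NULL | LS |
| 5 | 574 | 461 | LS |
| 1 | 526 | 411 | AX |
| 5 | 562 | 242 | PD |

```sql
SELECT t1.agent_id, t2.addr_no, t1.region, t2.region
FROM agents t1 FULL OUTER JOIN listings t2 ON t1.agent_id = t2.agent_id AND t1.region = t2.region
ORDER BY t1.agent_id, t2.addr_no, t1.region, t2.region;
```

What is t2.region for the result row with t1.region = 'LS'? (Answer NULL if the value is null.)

FULL OUTER JOIN keeps every row from both sides; unmatched rows get NULL for the other side's columns.
Matching on t1.agent_id = t2.agent_id AND t1.region = t2.region. A NULL in a compared column never satisfies the condition.
Matched pairs: 0; unmatched t1 rows kept: 6; unmatched t2 rows kept: 5.

NULL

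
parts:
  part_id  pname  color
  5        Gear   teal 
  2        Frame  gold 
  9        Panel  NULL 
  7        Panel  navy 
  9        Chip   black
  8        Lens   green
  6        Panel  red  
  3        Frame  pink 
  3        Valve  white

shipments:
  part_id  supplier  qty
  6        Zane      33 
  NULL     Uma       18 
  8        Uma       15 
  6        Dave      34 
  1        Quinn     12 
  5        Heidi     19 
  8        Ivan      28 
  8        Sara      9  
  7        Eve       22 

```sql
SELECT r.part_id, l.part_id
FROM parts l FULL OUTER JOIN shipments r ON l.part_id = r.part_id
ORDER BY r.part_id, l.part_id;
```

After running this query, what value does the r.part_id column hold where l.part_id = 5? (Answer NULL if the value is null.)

5

FULL OUTER JOIN keeps every row from both sides; unmatched rows get NULL for the other side's columns.
Matching on l.part_id = r.part_id. A NULL in a compared column never satisfies the condition.
- part_id=5: 1 matching r row(s), so 1 row(s) emitted.
- part_id=2: no r row matches, row kept with r columns NULL.
- part_id=9: no r row matches, row kept with r columns NULL.
- part_id=7: 1 matching r row(s), so 1 row(s) emitted.
- part_id=9: no r row matches, row kept with r columns NULL.
- part_id=8: 3 matching r row(s), so 3 row(s) emitted.
- part_id=6: 2 matching r row(s), so 2 row(s) emitted.
- part_id=3: no r row matches, row kept with r columns NULL.
- part_id=3: no r row matches, row kept with r columns NULL.
- plus 2 unmatched r row(s), each kept with NULL l columns.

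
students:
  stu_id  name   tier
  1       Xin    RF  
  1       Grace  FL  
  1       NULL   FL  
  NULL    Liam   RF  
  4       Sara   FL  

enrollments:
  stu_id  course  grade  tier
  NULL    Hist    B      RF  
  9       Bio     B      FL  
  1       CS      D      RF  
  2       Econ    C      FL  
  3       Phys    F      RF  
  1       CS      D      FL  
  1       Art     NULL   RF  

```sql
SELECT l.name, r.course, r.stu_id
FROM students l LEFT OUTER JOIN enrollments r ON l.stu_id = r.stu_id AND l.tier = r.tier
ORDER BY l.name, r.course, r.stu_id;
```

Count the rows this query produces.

6

LEFT JOIN keeps every row from `students`; unmatched rows get NULL for `enrollments`'s columns.
Matching on l.stu_id = r.stu_id AND l.tier = r.tier. A NULL in a compared column never satisfies the condition.
- l[0] stu_id=1, tier=RF → 2 match(es) in r → 2 row(s).
- l[1] stu_id=1, tier=FL → 1 match(es) in r → 1 row(s).
- l[2] stu_id=1, tier=FL → 1 match(es) in r → 1 row(s).
- l[3] stu_id=NULL, tier=RF → no match; kept with NULLs on the r side.
- l[4] stu_id=4, tier=FL → no match; kept with NULLs on the r side.
Total: 4 matched + 2 padded = 6 rows.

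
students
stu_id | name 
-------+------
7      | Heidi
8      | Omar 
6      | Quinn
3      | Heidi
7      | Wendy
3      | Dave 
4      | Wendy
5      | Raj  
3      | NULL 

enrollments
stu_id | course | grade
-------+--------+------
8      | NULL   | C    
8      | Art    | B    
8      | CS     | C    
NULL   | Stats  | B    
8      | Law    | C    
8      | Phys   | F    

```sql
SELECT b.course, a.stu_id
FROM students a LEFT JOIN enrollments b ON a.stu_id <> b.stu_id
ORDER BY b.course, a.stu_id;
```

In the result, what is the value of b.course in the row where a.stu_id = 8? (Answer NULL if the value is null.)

LEFT JOIN keeps every row from `students`; unmatched rows get NULL for `enrollments`'s columns.
Matching on a.stu_id <> b.stu_id. A NULL in a compared column never satisfies the condition.
- stu_id=7: 5 matching b row(s), so 5 row(s) emitted.
- stu_id=8: no b row matches, row kept with b columns NULL.
- stu_id=6: 5 matching b row(s), so 5 row(s) emitted.
- stu_id=3: 5 matching b row(s), so 5 row(s) emitted.
- stu_id=7: 5 matching b row(s), so 5 row(s) emitted.
- stu_id=3: 5 matching b row(s), so 5 row(s) emitted.
- stu_id=4: 5 matching b row(s), so 5 row(s) emitted.
- stu_id=5: 5 matching b row(s), so 5 row(s) emitted.
- stu_id=3: 5 matching b row(s), so 5 row(s) emitted.

NULL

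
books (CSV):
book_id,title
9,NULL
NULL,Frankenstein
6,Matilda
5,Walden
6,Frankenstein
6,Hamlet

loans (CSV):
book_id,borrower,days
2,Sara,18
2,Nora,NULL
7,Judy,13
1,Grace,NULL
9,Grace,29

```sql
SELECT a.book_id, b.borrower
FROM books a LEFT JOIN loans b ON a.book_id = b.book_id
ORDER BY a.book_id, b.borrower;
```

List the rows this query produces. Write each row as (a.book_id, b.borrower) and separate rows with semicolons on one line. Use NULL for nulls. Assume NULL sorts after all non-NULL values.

LEFT JOIN keeps every row from `books`; unmatched rows get NULL for `loans`'s columns.
Matching on a.book_id = b.book_id. A NULL in a compared column never satisfies the condition.
- book_id=9: 1 matching b row(s), so 1 row(s) emitted.
- book_id=NULL: no b row matches, row kept with b columns NULL.
- book_id=6: no b row matches, row kept with b columns NULL.
- book_id=5: no b row matches, row kept with b columns NULL.
- book_id=6: no b row matches, row kept with b columns NULL.
- book_id=6: no b row matches, row kept with b columns NULL.
After projecting and ordering:
a.book_id | b.borrower
5 | NULL
6 | NULL
6 | NULL
6 | NULL
9 | Grace
NULL | NULL

(5, NULL); (6, NULL); (6, NULL); (6, NULL); (9, Grace); (NULL, NULL)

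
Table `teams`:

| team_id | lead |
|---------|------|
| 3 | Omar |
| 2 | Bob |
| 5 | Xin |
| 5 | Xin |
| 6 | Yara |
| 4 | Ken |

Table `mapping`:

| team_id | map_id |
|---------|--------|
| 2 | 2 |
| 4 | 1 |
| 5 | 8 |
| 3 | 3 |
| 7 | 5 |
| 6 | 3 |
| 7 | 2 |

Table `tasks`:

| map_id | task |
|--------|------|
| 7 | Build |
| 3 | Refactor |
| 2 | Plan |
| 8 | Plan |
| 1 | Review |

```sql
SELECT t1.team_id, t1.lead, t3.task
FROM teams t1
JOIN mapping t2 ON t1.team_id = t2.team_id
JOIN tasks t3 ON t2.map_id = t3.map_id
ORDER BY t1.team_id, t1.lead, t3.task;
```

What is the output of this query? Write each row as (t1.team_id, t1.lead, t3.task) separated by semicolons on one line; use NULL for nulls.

(2, Bob, Plan); (3, Omar, Refactor); (4, Ken, Review); (5, Xin, Plan); (5, Xin, Plan); (6, Yara, Refactor)

Evaluate left to right. First `teams t1 INNER JOIN mapping t2` on team_id: 6 row(s).
Then INNER JOIN `tasks t3` on map_id: keep only rows whose t2.map_id appears in t3.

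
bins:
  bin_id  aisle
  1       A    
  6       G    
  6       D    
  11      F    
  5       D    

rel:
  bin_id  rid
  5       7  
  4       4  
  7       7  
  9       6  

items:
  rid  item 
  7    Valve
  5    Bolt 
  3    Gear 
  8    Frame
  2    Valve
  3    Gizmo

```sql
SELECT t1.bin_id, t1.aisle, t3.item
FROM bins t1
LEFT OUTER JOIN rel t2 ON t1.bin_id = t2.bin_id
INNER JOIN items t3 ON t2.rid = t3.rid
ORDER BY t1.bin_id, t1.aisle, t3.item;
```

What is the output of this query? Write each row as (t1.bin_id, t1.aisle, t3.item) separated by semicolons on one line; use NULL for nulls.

Joins associate left-to-right: bins LEFT JOIN rel on bin_id gives 5 intermediate row(s).
Then INNER JOIN `items t3` on rid: keep only rows whose t2.rid appears in t3.

(5, D, Valve)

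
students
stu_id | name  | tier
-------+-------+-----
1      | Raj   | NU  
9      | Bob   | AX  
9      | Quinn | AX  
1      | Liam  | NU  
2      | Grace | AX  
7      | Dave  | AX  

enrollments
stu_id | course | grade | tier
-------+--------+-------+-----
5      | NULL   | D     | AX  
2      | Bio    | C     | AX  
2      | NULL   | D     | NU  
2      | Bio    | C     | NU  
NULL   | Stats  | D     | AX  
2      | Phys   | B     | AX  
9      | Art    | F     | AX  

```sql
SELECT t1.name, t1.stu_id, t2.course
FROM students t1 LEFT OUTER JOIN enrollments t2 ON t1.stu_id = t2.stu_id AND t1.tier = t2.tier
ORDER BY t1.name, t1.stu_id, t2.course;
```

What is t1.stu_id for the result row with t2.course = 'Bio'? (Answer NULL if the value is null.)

2

LEFT JOIN keeps every row from `students`; unmatched rows get NULL for `enrollments`'s columns.
Matching on t1.stu_id = t2.stu_id AND t1.tier = t2.tier. A NULL in a compared column never satisfies the condition.
- t1 (stu_id=1, tier=NU) has no partner → padded with NULL.
- t1 (stu_id=9, tier=AX) pairs with 1 row(s) of t2.
- t1 (stu_id=9, tier=AX) pairs with 1 row(s) of t2.
- t1 (stu_id=1, tier=NU) has no partner → padded with NULL.
- t1 (stu_id=2, tier=AX) pairs with 2 row(s) of t2.
- t1 (stu_id=7, tier=AX) has no partner → padded with NULL.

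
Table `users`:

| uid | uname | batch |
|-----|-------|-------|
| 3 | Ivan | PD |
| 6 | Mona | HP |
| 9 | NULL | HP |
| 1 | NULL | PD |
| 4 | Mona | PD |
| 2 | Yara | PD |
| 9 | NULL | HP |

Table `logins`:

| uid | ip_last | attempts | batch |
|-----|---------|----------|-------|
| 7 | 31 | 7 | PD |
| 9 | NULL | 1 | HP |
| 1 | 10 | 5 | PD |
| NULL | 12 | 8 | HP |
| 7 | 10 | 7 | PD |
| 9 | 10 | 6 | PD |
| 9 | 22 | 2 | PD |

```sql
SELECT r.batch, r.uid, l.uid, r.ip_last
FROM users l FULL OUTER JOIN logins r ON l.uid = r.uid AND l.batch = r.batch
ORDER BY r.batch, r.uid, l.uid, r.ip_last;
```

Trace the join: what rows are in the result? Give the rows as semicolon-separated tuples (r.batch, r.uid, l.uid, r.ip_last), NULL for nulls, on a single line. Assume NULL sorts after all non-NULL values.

(HP, 9, 9, NULL); (HP, 9, 9, NULL); (HP, NULL, NULL, 12); (PD, 1, 1, 10); (PD, 7, NULL, 10); (PD, 7, NULL, 31); (PD, 9, NULL, 10); (PD, 9, NULL, 22); (NULL, NULL, 2, NULL); (NULL, NULL, 3, NULL); (NULL, NULL, 4, NULL); (NULL, NULL, 6, NULL)

FULL OUTER JOIN keeps every row from both sides; unmatched rows get NULL for the other side's columns.
Matching on l.uid = r.uid AND l.batch = r.batch. A NULL in a compared column never satisfies the condition.
Matched pairs: 3; unmatched l rows kept: 4; unmatched r rows kept: 5.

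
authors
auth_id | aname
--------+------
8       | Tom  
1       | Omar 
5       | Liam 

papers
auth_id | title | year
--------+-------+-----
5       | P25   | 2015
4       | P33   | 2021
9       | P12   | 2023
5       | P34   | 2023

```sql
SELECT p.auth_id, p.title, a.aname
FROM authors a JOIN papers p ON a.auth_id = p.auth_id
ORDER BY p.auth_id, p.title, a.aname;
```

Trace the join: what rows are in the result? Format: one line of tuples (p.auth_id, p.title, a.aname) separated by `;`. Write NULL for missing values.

INNER JOIN keeps only pairs where the ON condition holds.
Matching on a.auth_id = p.auth_id.
- a[0] auth_id=8 → no match; dropped.
- a[1] auth_id=1 → no match; dropped.
- a[2] auth_id=5 → 2 match(es) in p → 2 row(s).
After projecting and ordering:
p.auth_id | p.title | a.aname
5 | P25 | Liam
5 | P34 | Liam

(5, P25, Liam); (5, P34, Liam)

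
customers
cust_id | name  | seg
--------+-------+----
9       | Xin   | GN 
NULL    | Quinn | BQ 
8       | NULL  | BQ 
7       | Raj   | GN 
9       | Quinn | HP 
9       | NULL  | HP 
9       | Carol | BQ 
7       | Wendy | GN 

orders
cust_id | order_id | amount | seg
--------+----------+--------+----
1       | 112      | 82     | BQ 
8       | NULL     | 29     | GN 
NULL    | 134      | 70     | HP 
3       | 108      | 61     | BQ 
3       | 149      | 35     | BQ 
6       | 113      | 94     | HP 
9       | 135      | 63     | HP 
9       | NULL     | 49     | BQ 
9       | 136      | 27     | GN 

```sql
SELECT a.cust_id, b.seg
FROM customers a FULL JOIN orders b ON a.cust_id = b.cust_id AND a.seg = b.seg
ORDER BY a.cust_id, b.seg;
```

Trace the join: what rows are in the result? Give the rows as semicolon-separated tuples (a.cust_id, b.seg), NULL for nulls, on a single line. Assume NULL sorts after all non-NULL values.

(7, NULL); (7, NULL); (8, NULL); (9, BQ); (9, GN); (9, HP); (9, HP); (NULL, BQ); (NULL, BQ); (NULL, BQ); (NULL, GN); (NULL, HP); (NULL, HP); (NULL, NULL)

FULL OUTER JOIN keeps every row from both sides; unmatched rows get NULL for the other side's columns.
Matching on a.cust_id = b.cust_id AND a.seg = b.seg. A NULL in a compared column never satisfies the condition.
- a (cust_id=9, seg=GN) pairs with 1 row(s) of b.
- a (cust_id=NULL, seg=BQ) has no partner → padded with NULL.
- a (cust_id=8, seg=BQ) has no partner → padded with NULL.
- a (cust_id=7, seg=GN) has no partner → padded with NULL.
- a (cust_id=9, seg=HP) pairs with 1 row(s) of b.
- a (cust_id=9, seg=HP) pairs with 1 row(s) of b.
- a (cust_id=9, seg=BQ) pairs with 1 row(s) of b.
- a (cust_id=7, seg=GN) has no partner → padded with NULL.
- plus 6 unmatched b row(s), each kept with NULL a columns.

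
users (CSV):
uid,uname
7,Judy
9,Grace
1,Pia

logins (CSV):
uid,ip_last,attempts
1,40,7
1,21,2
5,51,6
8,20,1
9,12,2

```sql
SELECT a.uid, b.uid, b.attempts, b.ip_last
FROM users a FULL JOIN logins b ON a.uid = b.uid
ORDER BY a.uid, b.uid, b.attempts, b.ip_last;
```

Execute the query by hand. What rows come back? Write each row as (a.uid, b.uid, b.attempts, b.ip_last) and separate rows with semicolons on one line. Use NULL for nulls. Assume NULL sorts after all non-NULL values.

FULL OUTER JOIN keeps every row from both sides; unmatched rows get NULL for the other side's columns.
Matching on a.uid = b.uid.
Matched pairs: 3; unmatched a rows kept: 1; unmatched b rows kept: 2.

(1, 1, 2, 21); (1, 1, 7, 40); (7, NULL, NULL, NULL); (9, 9, 2, 12); (NULL, 5, 6, 51); (NULL, 8, 1, 20)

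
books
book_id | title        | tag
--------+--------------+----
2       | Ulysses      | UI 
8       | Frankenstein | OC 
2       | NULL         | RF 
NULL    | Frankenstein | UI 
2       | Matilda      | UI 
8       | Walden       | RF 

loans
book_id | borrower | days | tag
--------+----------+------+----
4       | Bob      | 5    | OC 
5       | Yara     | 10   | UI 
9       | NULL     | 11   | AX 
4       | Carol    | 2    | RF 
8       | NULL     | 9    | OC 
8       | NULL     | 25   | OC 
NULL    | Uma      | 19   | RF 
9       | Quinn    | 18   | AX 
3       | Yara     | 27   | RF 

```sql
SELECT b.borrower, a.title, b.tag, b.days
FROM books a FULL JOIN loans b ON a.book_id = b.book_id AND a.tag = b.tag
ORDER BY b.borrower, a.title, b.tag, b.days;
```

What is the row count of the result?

14

FULL OUTER JOIN keeps every row from both sides; unmatched rows get NULL for the other side's columns.
Matching on a.book_id = b.book_id AND a.tag = b.tag. A NULL in a compared column never satisfies the condition.
- a row (book_id=2, tag=UI): no match → kept, b columns NULL.
- a row (book_id=8, tag=OC): matches 2 b row(s) → 2 output row(s).
- a row (book_id=2, tag=RF): no match → kept, b columns NULL.
- a row (book_id=NULL, tag=UI): no match → kept, b columns NULL.
- a row (book_id=2, tag=UI): no match → kept, b columns NULL.
- a row (book_id=8, tag=RF): no match → kept, b columns NULL.
- 7 b row(s) had no a match → kept, a columns NULL.
Total: 2 matched + 12 padded = 14 rows.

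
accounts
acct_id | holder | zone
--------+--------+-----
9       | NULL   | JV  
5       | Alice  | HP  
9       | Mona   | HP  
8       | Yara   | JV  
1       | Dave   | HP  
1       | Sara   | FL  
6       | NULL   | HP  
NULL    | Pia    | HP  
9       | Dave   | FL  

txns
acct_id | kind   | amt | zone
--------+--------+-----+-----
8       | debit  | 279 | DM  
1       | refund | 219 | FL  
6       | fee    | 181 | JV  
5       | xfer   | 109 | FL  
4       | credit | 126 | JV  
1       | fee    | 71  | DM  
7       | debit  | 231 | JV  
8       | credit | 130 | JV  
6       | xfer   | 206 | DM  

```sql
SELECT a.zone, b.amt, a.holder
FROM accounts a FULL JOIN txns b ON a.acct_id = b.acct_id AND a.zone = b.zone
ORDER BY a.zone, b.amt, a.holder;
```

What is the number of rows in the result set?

16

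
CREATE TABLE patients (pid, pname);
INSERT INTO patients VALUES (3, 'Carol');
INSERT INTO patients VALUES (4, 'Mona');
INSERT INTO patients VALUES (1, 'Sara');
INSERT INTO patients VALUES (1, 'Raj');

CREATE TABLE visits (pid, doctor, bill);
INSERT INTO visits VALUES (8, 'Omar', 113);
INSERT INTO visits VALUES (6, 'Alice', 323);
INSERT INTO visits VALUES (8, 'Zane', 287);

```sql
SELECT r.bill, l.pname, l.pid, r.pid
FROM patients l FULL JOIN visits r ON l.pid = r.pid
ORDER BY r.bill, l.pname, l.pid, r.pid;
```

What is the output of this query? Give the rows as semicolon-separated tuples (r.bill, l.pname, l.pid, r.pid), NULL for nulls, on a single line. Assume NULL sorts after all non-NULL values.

FULL OUTER JOIN keeps every row from both sides; unmatched rows get NULL for the other side's columns.
Matching on l.pid = r.pid.
- l (pid=3) has no partner → padded with NULL.
- l (pid=4) has no partner → padded with NULL.
- l (pid=1) has no partner → padded with NULL.
- l (pid=1) has no partner → padded with NULL.
- 3 row(s) from r found no l partner → padded with NULL.
After projecting and ordering:
r.bill | l.pname | l.pid | r.pid
113 | NULL | NULL | 8
287 | NULL | NULL | 8
323 | NULL | NULL | 6
NULL | Carol | 3 | NULL
NULL | Mona | 4 | NULL
NULL | Raj | 1 | NULL
NULL | Sara | 1 | NULL

(113, NULL, NULL, 8); (287, NULL, NULL, 8); (323, NULL, NULL, 6); (NULL, Carol, 3, NULL); (NULL, Mona, 4, NULL); (NULL, Raj, 1, NULL); (NULL, Sara, 1, NULL)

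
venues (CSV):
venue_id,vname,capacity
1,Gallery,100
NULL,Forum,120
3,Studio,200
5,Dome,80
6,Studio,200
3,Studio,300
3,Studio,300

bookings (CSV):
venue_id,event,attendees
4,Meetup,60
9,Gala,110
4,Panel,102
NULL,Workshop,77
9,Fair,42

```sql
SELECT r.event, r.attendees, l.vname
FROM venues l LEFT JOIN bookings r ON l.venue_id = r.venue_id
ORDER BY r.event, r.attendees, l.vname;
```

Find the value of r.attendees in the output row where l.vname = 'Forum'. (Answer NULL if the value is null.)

LEFT JOIN keeps every row from `venues`; unmatched rows get NULL for `bookings`'s columns.
Matching on l.venue_id = r.venue_id. A NULL in a compared column never satisfies the condition.
Matched pairs: 0; unmatched l rows kept: 7.

NULL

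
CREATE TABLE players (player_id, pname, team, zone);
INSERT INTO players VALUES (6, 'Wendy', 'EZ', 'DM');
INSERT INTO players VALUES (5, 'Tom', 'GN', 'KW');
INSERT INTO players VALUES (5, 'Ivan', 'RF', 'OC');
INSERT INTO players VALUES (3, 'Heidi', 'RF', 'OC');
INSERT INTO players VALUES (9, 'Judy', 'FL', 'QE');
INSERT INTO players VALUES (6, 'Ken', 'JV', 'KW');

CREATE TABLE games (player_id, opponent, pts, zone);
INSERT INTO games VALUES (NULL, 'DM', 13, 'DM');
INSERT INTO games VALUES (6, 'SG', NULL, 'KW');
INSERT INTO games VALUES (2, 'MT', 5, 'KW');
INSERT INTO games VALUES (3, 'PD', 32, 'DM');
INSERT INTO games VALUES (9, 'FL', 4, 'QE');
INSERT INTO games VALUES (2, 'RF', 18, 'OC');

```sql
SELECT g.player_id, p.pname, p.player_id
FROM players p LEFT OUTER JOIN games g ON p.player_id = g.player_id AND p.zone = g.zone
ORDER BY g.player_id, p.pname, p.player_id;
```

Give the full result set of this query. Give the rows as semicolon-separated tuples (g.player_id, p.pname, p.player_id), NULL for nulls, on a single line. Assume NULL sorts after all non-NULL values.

LEFT JOIN keeps every row from `players`; unmatched rows get NULL for `games`'s columns.
Matching on p.player_id = g.player_id AND p.zone = g.zone. A NULL in a compared column never satisfies the condition.
- p (player_id=6, zone=DM) has no partner → padded with NULL.
- p (player_id=5, zone=KW) has no partner → padded with NULL.
- p (player_id=5, zone=OC) has no partner → padded with NULL.
- p (player_id=3, zone=OC) has no partner → padded with NULL.
- p (player_id=9, zone=QE) pairs with 1 row(s) of g.
- p (player_id=6, zone=KW) pairs with 1 row(s) of g.
After projecting and ordering:
g.player_id | p.pname | p.player_id
6 | Ken | 6
9 | Judy | 9
NULL | Heidi | 3
NULL | Ivan | 5
NULL | Tom | 5
NULL | Wendy | 6

(6, Ken, 6); (9, Judy, 9); (NULL, Heidi, 3); (NULL, Ivan, 5); (NULL, Tom, 5); (NULL, Wendy, 6)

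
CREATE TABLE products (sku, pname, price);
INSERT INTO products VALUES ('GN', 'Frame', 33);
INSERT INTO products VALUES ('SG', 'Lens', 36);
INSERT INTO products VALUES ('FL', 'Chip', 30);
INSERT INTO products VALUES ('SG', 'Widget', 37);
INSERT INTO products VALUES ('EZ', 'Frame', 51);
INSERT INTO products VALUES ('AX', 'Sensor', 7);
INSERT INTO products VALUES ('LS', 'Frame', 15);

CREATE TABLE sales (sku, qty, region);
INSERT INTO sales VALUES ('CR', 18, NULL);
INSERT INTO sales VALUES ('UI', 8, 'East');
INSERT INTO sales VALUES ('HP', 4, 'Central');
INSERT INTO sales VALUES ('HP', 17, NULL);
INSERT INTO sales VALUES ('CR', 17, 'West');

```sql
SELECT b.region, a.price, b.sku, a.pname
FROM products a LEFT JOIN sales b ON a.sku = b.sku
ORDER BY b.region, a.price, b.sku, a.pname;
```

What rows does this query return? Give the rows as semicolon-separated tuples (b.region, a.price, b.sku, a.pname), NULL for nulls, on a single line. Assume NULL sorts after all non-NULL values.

(NULL, 7, NULL, Sensor); (NULL, 15, NULL, Frame); (NULL, 30, NULL, Chip); (NULL, 33, NULL, Frame); (NULL, 36, NULL, Lens); (NULL, 37, NULL, Widget); (NULL, 51, NULL, Frame)

LEFT JOIN keeps every row from `products`; unmatched rows get NULL for `sales`'s columns.
Matching on a.sku = b.sku.
- a[0] sku=GN → no match; kept with NULLs on the b side.
- a[1] sku=SG → no match; kept with NULLs on the b side.
- a[2] sku=FL → no match; kept with NULLs on the b side.
- a[3] sku=SG → no match; kept with NULLs on the b side.
- a[4] sku=EZ → no match; kept with NULLs on the b side.
- a[5] sku=AX → no match; kept with NULLs on the b side.
- a[6] sku=LS → no match; kept with NULLs on the b side.
After projecting and ordering:
b.region | a.price | b.sku | a.pname
NULL | 7 | NULL | Sensor
NULL | 15 | NULL | Frame
NULL | 30 | NULL | Chip
NULL | 33 | NULL | Frame
NULL | 36 | NULL | Lens
NULL | 37 | NULL | Widget
NULL | 51 | NULL | Frame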